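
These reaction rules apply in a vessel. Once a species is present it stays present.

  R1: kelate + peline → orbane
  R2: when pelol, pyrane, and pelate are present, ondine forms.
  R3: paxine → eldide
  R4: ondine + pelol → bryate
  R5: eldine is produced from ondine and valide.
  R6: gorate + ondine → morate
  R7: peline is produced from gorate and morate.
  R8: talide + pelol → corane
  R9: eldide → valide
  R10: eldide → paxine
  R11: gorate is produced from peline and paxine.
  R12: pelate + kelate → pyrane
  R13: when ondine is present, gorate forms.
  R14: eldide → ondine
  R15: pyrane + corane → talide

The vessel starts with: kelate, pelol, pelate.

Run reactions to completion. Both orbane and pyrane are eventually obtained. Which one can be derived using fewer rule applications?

pyrane

pyrane: pelate and kelate present → pyrane forms (R12). [1 rule application]
orbane: pelate and kelate present → pyrane forms (R12). pelol, pyrane, and pelate present → ondine forms (R2). ondine present → gorate forms (R13). gorate and ondine present → morate forms (R6). gorate and morate present → peline forms (R7). kelate and peline present → orbane forms (R1). [6 rule applications]
pyrane needs fewer.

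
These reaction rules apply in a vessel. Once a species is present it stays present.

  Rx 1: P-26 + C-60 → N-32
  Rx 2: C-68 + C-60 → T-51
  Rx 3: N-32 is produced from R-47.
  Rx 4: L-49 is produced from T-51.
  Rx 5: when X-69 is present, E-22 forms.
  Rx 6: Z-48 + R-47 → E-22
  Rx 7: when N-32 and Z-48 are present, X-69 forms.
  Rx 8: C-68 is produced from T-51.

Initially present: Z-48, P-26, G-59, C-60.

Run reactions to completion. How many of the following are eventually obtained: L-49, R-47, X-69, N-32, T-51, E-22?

3

P-26 and C-60 present → N-32 forms (Rx 1).
N-32 and Z-48 present → X-69 forms (Rx 7).
X-69 present → E-22 forms (Rx 5).
L-49 would need T-51 (Rx 4), but T-51 never forms.
No rule produces R-47, and it is not given.
X-69: reached.
N-32: reached.
T-51 would need C-68 and C-60 (Rx 2), but C-68 never forms.
E-22: reached.
Reached: X-69, N-32, and E-22 — 3 of the 6.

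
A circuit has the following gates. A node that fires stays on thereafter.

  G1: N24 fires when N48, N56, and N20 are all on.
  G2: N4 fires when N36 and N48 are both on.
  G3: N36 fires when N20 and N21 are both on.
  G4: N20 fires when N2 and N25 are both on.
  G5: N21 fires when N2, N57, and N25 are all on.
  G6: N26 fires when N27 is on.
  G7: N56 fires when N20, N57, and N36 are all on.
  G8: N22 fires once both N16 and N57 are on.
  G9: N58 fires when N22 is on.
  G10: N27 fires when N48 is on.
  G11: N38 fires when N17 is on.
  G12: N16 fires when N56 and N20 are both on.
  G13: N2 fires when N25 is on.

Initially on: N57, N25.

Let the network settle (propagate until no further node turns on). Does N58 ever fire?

G13: N25 on → N2 on.
G5: N2, N57, and N25 on → N21 on.
G4: N2 and N25 on → N20 on.
G3: N20 and N21 on → N36 on.
N20, N57, and N36 are on, so N56 fires (G7).
N56 and N20 are on, so N16 fires (G12).
G8: N16 and N57 on → N22 on.
G9: N22 on → N58 on.

Yes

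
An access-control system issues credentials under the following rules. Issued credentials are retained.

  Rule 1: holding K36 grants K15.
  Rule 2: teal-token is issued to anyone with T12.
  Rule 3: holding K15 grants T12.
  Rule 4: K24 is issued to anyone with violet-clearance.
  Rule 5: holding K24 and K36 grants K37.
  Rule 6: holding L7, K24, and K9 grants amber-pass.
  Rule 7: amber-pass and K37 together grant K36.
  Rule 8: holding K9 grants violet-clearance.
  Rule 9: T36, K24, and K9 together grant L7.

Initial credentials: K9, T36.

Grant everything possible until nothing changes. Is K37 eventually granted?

No

K37 would need K24 and K36 (Rule 5), but K36 is never granted.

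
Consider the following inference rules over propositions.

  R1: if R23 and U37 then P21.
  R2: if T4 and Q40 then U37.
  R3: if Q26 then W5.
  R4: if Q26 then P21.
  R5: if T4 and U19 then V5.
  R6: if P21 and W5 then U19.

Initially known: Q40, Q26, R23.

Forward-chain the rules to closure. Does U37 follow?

No

U37 would need T4 and Q40 (R2), but T4 is never established.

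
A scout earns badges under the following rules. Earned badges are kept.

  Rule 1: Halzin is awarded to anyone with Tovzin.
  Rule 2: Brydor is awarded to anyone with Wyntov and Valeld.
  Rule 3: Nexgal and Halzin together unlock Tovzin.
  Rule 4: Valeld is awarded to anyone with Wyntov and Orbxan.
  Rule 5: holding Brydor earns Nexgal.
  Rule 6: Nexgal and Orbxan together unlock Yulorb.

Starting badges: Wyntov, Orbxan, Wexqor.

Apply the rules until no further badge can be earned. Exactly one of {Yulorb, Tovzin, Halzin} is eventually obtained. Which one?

With Wyntov and Orbxan, Valeld is earned (Rule 4).
With Wyntov and Valeld, Brydor is earned (Rule 2).
With Brydor, Nexgal is earned (Rule 5).
With Nexgal and Orbxan, Yulorb is earned (Rule 6).
Halzin would need Tovzin (Rule 1), but Tovzin is never earned. Tovzin would need Nexgal and Halzin (Rule 3), but Halzin is never earned.

Yulorb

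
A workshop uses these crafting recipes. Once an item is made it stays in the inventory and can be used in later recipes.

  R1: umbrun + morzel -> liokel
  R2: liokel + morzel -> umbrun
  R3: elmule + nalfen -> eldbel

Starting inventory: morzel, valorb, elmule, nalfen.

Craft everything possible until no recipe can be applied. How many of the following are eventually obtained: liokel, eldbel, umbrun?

1

Using R3, elmule and nalfen make eldbel.
liokel would need umbrun and morzel (R1), but umbrun is never obtained.
eldbel: reached.
umbrun would need liokel and morzel (R2), but liokel is never obtained.
Reached: eldbel — 1 of the 3.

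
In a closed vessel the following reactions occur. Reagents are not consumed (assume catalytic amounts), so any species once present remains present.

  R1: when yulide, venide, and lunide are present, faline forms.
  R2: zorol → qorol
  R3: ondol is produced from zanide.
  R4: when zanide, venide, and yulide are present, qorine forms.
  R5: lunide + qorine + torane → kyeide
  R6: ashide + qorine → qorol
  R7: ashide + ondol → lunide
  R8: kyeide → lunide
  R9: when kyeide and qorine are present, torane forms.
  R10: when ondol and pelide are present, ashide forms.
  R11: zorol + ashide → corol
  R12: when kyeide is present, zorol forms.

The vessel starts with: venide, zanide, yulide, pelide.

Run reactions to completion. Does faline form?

zanide present → ondol forms (R3).
ondol and pelide present → ashide forms (R10).
ashide and ondol present → lunide forms (R7).
yulide, venide, and lunide present → faline forms (R1).

Yes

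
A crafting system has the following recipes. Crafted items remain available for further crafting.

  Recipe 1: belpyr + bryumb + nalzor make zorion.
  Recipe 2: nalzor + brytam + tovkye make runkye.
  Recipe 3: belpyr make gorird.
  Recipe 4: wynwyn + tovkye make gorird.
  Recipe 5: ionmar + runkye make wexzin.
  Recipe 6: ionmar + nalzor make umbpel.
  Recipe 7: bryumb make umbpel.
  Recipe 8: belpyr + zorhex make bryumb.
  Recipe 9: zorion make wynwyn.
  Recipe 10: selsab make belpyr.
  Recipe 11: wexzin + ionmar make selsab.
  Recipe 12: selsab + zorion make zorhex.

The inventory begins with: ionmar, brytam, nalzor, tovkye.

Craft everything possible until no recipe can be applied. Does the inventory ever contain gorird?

Yes

nalzor + brytam + tovkye → runkye (Recipe 2).
Using Recipe 5, ionmar and runkye make wexzin.
wexzin + ionmar → selsab (Recipe 11).
selsab → belpyr (Recipe 10).
belpyr → gorird (Recipe 3).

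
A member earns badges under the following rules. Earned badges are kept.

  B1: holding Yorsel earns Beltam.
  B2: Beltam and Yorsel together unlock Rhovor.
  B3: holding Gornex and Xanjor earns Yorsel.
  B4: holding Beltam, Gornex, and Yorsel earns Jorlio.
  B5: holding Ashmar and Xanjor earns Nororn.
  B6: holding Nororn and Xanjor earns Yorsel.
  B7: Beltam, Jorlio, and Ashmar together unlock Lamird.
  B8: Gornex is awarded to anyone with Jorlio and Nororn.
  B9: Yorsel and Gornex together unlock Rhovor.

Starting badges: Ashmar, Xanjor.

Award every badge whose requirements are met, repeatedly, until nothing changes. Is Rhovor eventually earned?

With Ashmar and Xanjor, Nororn is earned (B5).
With Nororn and Xanjor, Yorsel is earned (B6).
With Yorsel, Beltam is earned (B1).
With Beltam and Yorsel, Rhovor is earned (B2).

Yes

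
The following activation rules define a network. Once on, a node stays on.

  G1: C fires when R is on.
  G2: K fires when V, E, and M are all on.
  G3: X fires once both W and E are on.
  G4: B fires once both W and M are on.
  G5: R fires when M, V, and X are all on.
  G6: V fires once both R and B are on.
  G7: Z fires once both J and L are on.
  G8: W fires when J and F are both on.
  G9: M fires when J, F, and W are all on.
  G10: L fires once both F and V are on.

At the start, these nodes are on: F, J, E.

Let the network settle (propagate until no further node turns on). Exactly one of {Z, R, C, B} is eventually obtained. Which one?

B

J and F are on, so W fires (G8).
G9: J, F, and W on → M on.
W and M are on, so B fires (G4).
C would need R (G1), but R never turns on. Z would need J and L (G7), but L never turns on. R would need M, V, and X (G5), but V never turns on.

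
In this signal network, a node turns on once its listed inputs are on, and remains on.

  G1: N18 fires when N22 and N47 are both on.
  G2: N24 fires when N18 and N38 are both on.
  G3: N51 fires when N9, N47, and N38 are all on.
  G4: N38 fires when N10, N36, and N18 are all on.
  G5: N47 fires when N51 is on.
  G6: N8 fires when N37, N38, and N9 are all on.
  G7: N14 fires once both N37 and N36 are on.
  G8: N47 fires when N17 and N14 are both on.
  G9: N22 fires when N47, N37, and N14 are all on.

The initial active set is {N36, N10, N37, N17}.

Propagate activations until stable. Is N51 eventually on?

No

N51 would need N9, N47, and N38 (G3), but N9 never turns on.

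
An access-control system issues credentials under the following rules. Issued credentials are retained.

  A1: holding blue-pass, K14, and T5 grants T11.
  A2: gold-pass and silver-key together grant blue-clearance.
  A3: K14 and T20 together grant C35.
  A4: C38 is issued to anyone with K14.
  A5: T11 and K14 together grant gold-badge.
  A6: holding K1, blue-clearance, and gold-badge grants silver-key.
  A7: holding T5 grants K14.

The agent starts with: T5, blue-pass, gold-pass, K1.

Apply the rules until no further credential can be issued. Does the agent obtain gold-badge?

Holding T5 grants K14 (A7).
Holding blue-pass, K14, and T5 grants T11 (A1).
Holding T11 and K14 grants gold-badge (A5).

Yes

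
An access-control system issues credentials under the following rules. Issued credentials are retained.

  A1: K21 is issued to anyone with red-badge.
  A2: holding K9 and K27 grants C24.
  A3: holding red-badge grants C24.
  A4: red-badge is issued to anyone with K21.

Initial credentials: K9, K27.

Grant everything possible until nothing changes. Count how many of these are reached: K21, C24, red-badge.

1

Holding K9 and K27 grants C24 (A2).
K21 would need red-badge (A1), but red-badge is never granted.
C24: reached.
red-badge would need K21 (A4), but K21 is never granted.
Reached: C24 — 1 of the 3.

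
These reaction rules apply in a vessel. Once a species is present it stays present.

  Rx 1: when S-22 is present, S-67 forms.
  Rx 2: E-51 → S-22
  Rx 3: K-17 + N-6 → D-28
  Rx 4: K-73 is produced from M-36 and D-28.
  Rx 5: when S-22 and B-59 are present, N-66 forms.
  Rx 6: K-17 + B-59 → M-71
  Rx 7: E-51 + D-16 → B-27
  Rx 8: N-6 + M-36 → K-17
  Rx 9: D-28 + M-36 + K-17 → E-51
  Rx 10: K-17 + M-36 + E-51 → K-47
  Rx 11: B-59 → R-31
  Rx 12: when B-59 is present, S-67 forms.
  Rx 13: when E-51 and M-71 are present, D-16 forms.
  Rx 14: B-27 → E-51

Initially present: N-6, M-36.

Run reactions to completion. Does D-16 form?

No

D-16 would need E-51 and M-71 (Rx 13), but M-71 never forms.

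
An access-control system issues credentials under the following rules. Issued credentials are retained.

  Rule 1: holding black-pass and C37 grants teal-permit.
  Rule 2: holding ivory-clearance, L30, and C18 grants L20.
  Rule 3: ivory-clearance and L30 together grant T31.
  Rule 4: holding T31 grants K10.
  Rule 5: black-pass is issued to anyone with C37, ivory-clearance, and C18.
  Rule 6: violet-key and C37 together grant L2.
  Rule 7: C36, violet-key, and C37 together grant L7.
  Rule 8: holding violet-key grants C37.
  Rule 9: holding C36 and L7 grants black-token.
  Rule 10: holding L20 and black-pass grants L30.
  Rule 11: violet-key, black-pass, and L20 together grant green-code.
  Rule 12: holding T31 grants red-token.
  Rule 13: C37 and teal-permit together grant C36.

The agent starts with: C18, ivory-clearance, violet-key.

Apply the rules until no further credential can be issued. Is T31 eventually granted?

No

T31 would need ivory-clearance and L30 (Rule 3), but L30 is never granted.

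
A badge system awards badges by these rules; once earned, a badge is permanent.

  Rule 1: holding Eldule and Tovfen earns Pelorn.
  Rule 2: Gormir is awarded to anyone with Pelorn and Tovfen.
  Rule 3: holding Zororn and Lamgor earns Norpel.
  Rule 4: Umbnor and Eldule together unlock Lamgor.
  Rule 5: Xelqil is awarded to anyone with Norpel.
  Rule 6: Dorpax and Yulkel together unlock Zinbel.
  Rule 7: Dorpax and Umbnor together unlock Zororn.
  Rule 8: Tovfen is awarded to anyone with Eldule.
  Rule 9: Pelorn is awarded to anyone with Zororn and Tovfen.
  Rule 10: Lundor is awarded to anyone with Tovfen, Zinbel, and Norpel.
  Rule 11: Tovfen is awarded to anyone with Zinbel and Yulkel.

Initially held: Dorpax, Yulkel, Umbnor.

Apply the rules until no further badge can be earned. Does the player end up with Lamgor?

Lamgor would need Umbnor and Eldule (Rule 4), but Eldule is never earned.

No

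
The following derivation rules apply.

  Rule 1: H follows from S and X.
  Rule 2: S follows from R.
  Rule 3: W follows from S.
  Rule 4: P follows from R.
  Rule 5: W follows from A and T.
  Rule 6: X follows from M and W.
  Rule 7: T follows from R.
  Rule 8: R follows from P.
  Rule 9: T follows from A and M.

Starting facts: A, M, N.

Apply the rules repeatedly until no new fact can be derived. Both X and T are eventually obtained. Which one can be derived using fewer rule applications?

T

T: A and M hold, so T follows (Rule 9). [1 rule application]
X: A and M hold, so T follows (Rule 9). A and T hold, so W follows (Rule 5). M and W hold, so X follows (Rule 6). [3 rule applications]
T needs fewer.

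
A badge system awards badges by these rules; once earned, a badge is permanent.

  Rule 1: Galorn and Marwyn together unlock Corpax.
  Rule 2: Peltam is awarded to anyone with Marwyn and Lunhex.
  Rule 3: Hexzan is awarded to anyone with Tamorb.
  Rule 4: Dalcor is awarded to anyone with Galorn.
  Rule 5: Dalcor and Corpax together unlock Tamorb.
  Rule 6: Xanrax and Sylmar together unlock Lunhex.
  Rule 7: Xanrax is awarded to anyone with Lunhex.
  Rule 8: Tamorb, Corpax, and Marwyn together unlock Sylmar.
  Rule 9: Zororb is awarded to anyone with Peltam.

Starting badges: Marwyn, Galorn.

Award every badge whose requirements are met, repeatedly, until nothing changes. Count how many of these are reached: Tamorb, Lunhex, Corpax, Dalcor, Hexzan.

With Galorn and Marwyn, Corpax is earned (Rule 1).
With Galorn, Dalcor is earned (Rule 4).
With Dalcor and Corpax, Tamorb is earned (Rule 5).
With Tamorb, Hexzan is earned (Rule 3).
Tamorb: reached.
Lunhex would need Xanrax and Sylmar (Rule 6), but Xanrax is never earned.
Corpax: reached.
Dalcor: reached.
Hexzan: reached.
Reached: Tamorb, Corpax, Dalcor, and Hexzan — 4 of the 5.

4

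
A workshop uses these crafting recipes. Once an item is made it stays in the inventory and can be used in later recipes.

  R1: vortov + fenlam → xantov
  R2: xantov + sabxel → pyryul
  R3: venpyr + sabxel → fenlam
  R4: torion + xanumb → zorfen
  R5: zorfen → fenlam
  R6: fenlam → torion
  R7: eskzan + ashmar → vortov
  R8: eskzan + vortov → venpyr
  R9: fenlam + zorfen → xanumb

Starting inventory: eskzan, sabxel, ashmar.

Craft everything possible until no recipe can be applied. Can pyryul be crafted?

Yes

eskzan + ashmar → vortov (R7).
eskzan + vortov → venpyr (R8).
Using R3, venpyr and sabxel make fenlam.
Using R1, vortov and fenlam make xantov.
Using R2, xantov and sabxel make pyryul.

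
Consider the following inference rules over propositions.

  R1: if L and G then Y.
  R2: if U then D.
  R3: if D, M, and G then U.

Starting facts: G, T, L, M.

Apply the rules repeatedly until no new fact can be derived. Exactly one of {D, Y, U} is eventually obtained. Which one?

Y

From L and G, R1 gives Y.
D would need U (R2), but U is never established. U would need D, M, and G (R3), but D is never established.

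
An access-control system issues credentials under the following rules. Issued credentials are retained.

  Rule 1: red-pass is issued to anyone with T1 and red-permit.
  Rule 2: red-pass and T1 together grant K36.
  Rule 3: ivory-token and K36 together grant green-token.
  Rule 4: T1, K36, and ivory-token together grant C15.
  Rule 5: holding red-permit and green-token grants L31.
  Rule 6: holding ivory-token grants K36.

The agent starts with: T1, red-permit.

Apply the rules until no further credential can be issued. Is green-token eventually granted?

No

green-token would need ivory-token and K36 (Rule 3), but ivory-token is never granted.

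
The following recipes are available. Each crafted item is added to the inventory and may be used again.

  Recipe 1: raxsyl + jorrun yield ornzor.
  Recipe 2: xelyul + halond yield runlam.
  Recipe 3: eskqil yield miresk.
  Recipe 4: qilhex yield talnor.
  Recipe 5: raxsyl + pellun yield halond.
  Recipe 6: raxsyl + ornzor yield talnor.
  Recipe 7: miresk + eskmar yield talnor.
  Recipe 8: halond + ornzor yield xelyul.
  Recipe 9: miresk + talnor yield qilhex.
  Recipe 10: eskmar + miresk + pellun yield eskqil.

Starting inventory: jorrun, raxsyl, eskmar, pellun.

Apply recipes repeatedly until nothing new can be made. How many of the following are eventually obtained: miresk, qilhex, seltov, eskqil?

miresk would need eskqil (Recipe 3), but eskqil is never obtained.
qilhex would need miresk and talnor (Recipe 9), but miresk is never obtained.
No rule produces seltov, and it is not given.
eskqil would need eskmar, miresk, and pellun (Recipe 10), but miresk is never obtained.
None of the 4 are reached.

0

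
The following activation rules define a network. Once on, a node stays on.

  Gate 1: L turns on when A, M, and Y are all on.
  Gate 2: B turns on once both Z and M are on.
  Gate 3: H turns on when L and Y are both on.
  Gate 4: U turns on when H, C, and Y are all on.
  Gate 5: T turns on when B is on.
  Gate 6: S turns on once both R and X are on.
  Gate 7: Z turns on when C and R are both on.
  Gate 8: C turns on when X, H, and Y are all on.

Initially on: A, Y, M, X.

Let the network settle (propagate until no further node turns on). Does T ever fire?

T would need B (Gate 5), but B never turns on.

No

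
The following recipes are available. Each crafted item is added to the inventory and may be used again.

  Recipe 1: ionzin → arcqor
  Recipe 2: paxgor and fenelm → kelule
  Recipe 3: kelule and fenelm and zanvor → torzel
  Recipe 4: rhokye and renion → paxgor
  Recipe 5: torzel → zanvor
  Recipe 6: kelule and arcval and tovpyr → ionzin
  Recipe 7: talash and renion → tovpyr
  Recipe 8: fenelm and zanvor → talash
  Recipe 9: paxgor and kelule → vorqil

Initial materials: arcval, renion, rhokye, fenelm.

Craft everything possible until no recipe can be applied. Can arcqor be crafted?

No

arcqor would need ionzin (Recipe 1), but ionzin is never obtained.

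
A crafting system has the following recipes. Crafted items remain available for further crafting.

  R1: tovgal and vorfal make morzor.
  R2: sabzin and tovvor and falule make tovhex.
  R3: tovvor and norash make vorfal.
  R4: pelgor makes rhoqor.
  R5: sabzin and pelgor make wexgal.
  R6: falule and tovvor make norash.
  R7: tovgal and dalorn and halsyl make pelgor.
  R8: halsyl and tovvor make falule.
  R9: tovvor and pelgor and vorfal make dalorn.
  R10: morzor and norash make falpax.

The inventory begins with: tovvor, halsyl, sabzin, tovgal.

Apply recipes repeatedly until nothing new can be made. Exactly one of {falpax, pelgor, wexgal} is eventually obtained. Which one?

falpax

Using R8, halsyl and tovvor make falule.
Using R6, falule and tovvor make norash.
Using R3, tovvor and norash make vorfal.
Using R1, tovgal and vorfal make morzor.
Using R10, morzor and norash make falpax.
wexgal would need sabzin and pelgor (R5), but pelgor is never obtained. pelgor would need tovgal, dalorn, and halsyl (R7), but dalorn is never obtained.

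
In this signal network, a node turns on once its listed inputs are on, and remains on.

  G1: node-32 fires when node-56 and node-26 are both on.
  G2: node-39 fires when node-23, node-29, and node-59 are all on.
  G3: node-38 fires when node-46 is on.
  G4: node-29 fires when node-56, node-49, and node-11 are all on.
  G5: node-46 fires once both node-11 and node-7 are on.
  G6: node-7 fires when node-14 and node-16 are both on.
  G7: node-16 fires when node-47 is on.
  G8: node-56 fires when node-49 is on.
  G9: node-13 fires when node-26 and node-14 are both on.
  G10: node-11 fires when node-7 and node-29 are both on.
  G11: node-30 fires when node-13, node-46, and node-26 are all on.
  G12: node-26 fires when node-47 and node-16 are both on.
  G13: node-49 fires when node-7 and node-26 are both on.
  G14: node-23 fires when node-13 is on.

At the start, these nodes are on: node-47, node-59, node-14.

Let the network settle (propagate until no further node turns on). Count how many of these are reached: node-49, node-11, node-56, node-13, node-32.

4

G7: node-47 on → node-16 on.
G6: node-14 and node-16 on → node-7 on.
node-47 and node-16 are on, so node-26 fires (G12).
node-26 and node-14 are on, so node-13 fires (G9).
G13: node-7 and node-26 on → node-49 on.
node-49 is on, so node-56 fires (G8).
node-56 and node-26 are on, so node-32 fires (G1).
node-49: reached.
node-11 would need node-7 and node-29 (G10), but node-29 never turns on.
node-56: reached.
node-13: reached.
node-32: reached.
Reached: node-49, node-56, node-13, and node-32 — 4 of the 5.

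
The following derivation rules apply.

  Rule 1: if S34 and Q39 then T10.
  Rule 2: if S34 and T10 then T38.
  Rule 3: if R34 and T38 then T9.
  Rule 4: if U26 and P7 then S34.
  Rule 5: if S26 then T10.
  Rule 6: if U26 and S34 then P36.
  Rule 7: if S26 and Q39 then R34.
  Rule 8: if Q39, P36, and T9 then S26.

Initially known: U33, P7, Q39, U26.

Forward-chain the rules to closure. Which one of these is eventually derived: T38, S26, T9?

T38

U26 and P7 hold, so S34 follows (Rule 4).
From S34 and Q39, Rule 1 gives T10.
S34 and T10 hold, so T38 follows (Rule 2).
T9 would need R34 and T38 (Rule 3), but R34 is never established. S26 would need Q39, P36, and T9 (Rule 8), but T9 is never established.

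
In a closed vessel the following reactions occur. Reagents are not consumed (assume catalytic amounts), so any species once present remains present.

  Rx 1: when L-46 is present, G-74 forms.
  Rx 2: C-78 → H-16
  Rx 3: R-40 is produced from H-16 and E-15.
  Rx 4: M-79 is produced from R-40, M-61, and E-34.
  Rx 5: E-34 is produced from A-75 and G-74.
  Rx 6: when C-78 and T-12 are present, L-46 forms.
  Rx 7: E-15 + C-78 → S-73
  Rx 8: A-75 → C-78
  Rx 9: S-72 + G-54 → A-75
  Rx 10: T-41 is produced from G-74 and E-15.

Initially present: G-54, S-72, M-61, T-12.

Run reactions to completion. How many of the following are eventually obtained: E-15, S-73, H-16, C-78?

S-72 and G-54 present → A-75 forms (Rx 9).
A-75 present → C-78 forms (Rx 8).
C-78 present → H-16 forms (Rx 2).
No rule produces E-15, and it is not given.
S-73 would need E-15 and C-78 (Rx 7), but E-15 never forms.
H-16: reached.
C-78: reached.
Reached: H-16 and C-78 — 2 of the 4.

2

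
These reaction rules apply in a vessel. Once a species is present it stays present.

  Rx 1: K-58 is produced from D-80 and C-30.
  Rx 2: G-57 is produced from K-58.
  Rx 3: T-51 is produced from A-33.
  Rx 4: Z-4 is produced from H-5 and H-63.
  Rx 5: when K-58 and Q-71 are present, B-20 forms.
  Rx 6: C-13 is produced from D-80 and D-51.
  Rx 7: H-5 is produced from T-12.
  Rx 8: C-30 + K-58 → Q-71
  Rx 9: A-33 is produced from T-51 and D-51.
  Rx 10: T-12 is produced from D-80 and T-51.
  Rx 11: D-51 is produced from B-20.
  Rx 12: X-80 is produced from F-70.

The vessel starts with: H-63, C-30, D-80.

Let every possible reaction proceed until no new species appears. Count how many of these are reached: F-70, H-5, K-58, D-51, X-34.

D-80 and C-30 present → K-58 forms (Rx 1).
C-30 and K-58 present → Q-71 forms (Rx 8).
K-58 and Q-71 present → B-20 forms (Rx 5).
B-20 present → D-51 forms (Rx 11).
No rule produces F-70, and it is not given.
H-5 would need T-12 (Rx 7), but T-12 never forms.
K-58: reached.
D-51: reached.
No rule produces X-34, and it is not given.
Reached: K-58 and D-51 — 2 of the 5.

2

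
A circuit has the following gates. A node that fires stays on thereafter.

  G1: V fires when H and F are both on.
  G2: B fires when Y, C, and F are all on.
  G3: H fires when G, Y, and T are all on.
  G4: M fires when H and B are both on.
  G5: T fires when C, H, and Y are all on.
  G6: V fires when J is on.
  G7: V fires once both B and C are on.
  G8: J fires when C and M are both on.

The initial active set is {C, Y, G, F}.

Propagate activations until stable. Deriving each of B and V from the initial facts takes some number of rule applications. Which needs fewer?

B

B: G2: Y, C, and F on → B on. [1 rule application]
V: G2: Y, C, and F on → B on. B and C are on, so V fires (G7). [2 rule applications]
B needs fewer.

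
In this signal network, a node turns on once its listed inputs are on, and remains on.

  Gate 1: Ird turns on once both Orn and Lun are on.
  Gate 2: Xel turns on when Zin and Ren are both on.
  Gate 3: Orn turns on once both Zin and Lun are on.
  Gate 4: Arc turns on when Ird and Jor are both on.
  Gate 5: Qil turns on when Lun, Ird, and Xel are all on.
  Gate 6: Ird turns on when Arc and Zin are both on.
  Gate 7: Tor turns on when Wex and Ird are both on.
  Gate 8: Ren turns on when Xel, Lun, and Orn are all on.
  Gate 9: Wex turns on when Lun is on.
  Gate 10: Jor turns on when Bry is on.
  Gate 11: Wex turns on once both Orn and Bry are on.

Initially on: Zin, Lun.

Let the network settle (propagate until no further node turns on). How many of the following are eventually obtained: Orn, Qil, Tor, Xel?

Zin and Lun are on, so Orn turns on (Gate 3).
Gate 9: Lun on → Wex on.
Gate 1: Orn and Lun on → Ird on.
Wex and Ird are on, so Tor turns on (Gate 7).
Orn: reached.
Qil would need Lun, Ird, and Xel (Gate 5), but Xel never turns on.
Tor: reached.
Xel would need Zin and Ren (Gate 2), but Ren never turns on.
Reached: Orn and Tor — 2 of the 4.

2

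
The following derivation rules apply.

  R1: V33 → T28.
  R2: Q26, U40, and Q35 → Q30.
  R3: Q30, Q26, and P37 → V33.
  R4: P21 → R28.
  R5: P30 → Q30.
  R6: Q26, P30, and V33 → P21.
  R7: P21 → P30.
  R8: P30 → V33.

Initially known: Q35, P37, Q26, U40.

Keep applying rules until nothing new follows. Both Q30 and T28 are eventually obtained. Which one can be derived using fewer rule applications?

Q30

Q30: Q26, U40, and Q35 hold, so Q30 follows (R2). [1 rule application]
T28: Q26, U40, and Q35 hold, so Q30 follows (R2). Q30, Q26, and P37 hold, so V33 follows (R3). From V33, R1 gives T28. [3 rule applications]
Q30 needs fewer.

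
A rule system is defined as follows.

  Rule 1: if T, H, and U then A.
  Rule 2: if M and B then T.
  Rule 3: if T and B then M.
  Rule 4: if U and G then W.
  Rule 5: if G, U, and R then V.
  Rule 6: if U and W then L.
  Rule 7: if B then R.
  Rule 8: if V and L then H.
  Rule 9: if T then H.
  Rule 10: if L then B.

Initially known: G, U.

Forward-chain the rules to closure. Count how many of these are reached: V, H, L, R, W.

From U and G, Rule 4 gives W.
U and W hold, so L follows (Rule 6).
From L, Rule 10 gives B.
B holds, so R follows (Rule 7).
G, U, and R hold, so V follows (Rule 5).
From V and L, Rule 8 gives H.
V: reached.
H: reached.
L: reached.
R: reached.
W: reached.
All 5 are reached.

5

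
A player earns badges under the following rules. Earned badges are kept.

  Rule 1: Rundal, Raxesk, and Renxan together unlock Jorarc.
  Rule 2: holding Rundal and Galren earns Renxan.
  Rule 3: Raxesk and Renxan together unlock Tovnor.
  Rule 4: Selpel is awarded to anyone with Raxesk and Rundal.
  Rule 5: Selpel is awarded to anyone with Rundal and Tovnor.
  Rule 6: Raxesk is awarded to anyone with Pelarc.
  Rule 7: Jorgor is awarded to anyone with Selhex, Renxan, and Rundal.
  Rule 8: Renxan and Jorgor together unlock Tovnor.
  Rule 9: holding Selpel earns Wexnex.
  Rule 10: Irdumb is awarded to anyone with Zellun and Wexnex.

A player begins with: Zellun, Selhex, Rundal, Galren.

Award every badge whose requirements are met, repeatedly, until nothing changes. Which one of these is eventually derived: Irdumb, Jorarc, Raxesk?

With Rundal and Galren, Renxan is earned (Rule 2).
With Selhex, Renxan, and Rundal, Jorgor is earned (Rule 7).
With Renxan and Jorgor, Tovnor is earned (Rule 8).
With Rundal and Tovnor, Selpel is earned (Rule 5).
With Selpel, Wexnex is earned (Rule 9).
With Zellun and Wexnex, Irdumb is earned (Rule 10).
Raxesk would need Pelarc (Rule 6), but Pelarc is never earned. Jorarc would need Rundal, Raxesk, and Renxan (Rule 1), but Raxesk is never earned.

Irdumb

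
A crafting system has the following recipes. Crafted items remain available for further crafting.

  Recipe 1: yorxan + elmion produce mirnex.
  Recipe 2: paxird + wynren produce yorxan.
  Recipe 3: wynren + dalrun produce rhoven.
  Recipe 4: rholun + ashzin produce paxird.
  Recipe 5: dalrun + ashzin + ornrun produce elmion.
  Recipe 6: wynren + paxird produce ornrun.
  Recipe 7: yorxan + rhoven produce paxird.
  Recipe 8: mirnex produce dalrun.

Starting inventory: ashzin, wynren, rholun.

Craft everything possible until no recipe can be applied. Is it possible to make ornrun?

rholun + ashzin → paxird (Recipe 4).
wynren + paxird → ornrun (Recipe 6).

Yes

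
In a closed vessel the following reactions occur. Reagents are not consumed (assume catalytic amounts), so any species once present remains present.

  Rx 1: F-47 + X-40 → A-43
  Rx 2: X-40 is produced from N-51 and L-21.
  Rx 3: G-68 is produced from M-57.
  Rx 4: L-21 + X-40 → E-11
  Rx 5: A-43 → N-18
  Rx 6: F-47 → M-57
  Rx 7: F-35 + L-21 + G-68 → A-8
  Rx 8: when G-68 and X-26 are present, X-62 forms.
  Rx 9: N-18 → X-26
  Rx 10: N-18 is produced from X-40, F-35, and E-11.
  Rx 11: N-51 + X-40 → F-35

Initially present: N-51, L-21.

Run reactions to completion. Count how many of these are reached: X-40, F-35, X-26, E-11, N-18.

N-51 and L-21 present → X-40 forms (Rx 2).
L-21 and X-40 present → E-11 forms (Rx 4).
N-51 and X-40 present → F-35 forms (Rx 11).
X-40, F-35, and E-11 present → N-18 forms (Rx 10).
N-18 present → X-26 forms (Rx 9).
X-40: reached.
F-35: reached.
X-26: reached.
E-11: reached.
N-18: reached.
All 5 are reached.

5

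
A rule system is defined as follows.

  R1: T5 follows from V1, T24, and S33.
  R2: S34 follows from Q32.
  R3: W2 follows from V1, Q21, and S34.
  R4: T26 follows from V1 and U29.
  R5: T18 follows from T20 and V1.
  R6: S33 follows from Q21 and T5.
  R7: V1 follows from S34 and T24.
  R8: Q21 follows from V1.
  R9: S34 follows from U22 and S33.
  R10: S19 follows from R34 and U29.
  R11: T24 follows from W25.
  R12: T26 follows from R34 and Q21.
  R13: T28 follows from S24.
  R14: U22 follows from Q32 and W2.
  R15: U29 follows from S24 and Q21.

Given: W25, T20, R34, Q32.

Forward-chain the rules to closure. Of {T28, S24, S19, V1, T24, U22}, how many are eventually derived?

3

From Q32, R2 gives S34.
W25 holds, so T24 follows (R11).
S34 and T24 hold, so V1 follows (R7).
From V1, R8 gives Q21.
V1, Q21, and S34 hold, so W2 follows (R3).
Q32 and W2 hold, so U22 follows (R14).
T28 would need S24 (R13), but S24 is never established.
No rule produces S24, and it is not given.
S19 would need R34 and U29 (R10), but U29 is never established.
V1: reached.
T24: reached.
U22: reached.
Reached: V1, T24, and U22 — 3 of the 6.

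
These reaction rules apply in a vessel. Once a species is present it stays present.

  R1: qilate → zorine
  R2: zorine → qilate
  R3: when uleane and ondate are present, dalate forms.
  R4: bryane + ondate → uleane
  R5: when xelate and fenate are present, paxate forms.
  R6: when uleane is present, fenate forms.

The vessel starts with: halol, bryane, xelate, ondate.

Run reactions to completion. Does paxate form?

Yes

bryane and ondate present → uleane forms (R4).
uleane present → fenate forms (R6).
xelate and fenate present → paxate forms (R5).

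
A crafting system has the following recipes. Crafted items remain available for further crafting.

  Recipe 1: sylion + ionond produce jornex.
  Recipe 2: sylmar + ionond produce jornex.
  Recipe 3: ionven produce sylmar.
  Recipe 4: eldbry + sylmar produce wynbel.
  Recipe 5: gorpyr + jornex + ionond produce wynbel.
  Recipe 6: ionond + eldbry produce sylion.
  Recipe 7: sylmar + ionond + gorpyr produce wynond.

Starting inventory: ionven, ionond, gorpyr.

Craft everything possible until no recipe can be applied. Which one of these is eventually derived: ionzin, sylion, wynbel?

wynbel

Using Recipe 3, ionven makes sylmar.
Using Recipe 2, sylmar and ionond make jornex.
Using Recipe 5, gorpyr, jornex, and ionond make wynbel.
No rule produces ionzin, and it is not given. sylion would need ionond and eldbry (Recipe 6), but eldbry is never obtained.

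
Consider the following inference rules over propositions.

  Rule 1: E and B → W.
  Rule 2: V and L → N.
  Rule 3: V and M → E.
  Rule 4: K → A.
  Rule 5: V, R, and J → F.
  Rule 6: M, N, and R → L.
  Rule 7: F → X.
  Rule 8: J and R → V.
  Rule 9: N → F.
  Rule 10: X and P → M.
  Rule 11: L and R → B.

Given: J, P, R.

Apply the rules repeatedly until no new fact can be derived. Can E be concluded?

From J and R, Rule 8 gives V.
V, R, and J hold, so F follows (Rule 5).
From F, Rule 7 gives X.
From X and P, Rule 10 gives M.
V and M hold, so E follows (Rule 3).

Yes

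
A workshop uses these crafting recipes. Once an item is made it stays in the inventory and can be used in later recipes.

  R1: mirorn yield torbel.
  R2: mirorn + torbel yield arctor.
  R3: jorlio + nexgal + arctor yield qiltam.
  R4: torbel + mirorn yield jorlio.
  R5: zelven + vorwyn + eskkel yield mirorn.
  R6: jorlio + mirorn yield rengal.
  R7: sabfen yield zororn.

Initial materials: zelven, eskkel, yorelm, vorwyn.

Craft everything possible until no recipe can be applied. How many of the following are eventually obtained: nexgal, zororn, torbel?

zelven + vorwyn + eskkel → mirorn (R5).
mirorn → torbel (R1).
No rule produces nexgal, and it is not given.
zororn would need sabfen (R7), but sabfen is never obtained.
torbel: reached.
Reached: torbel — 1 of the 3.

1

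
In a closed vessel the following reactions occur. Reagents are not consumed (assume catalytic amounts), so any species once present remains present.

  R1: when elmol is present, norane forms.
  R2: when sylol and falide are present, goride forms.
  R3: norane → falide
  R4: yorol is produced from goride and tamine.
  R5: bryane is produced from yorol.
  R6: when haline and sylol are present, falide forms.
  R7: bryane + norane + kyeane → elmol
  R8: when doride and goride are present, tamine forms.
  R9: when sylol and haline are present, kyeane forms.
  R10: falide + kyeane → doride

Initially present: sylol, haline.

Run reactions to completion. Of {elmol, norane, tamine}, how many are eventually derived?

1

sylol and haline present → kyeane forms (R9).
haline and sylol present → falide forms (R6).
sylol and falide present → goride forms (R2).
falide and kyeane present → doride forms (R10).
doride and goride present → tamine forms (R8).
elmol would need bryane, norane, and kyeane (R7), but norane never forms.
norane would need elmol (R1), but elmol never forms.
tamine: reached.
Reached: tamine — 1 of the 3.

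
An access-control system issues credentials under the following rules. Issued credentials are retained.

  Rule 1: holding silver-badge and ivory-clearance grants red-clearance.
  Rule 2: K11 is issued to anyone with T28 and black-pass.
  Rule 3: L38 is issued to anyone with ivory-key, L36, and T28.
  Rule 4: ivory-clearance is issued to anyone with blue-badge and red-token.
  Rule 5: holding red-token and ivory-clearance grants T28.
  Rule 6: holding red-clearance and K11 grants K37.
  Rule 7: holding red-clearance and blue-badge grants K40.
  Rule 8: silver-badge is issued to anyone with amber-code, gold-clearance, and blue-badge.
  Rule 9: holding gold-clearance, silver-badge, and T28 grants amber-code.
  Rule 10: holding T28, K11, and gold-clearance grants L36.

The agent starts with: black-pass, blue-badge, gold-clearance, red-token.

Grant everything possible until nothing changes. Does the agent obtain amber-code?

No

amber-code would need gold-clearance, silver-badge, and T28 (Rule 9), but silver-badge is never granted.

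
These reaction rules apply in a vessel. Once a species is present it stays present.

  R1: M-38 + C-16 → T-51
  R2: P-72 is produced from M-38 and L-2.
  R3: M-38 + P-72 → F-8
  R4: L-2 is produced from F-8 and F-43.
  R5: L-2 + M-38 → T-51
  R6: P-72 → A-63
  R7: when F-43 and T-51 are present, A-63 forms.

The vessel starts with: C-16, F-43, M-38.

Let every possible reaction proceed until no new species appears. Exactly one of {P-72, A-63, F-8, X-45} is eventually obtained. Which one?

M-38 and C-16 present → T-51 forms (R1).
F-43 and T-51 present → A-63 forms (R7).
F-8 would need M-38 and P-72 (R3), but P-72 never forms. No rule produces X-45, and it is not given. P-72 would need M-38 and L-2 (R2), but L-2 never forms.

A-63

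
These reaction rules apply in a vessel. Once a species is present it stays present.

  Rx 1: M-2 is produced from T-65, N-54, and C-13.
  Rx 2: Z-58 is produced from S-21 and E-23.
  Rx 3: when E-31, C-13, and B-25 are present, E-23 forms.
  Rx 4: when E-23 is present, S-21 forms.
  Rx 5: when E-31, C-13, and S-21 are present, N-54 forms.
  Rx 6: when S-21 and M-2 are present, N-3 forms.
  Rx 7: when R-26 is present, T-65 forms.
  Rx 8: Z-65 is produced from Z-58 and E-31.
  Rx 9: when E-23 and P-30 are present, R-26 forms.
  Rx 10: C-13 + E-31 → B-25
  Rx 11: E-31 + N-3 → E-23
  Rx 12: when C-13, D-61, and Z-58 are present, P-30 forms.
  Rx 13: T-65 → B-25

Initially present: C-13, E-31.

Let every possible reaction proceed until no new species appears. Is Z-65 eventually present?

Yes

C-13 and E-31 present → B-25 forms (Rx 10).
E-31, C-13, and B-25 present → E-23 forms (Rx 3).
E-23 present → S-21 forms (Rx 4).
S-21 and E-23 present → Z-58 forms (Rx 2).
Z-58 and E-31 present → Z-65 forms (Rx 8).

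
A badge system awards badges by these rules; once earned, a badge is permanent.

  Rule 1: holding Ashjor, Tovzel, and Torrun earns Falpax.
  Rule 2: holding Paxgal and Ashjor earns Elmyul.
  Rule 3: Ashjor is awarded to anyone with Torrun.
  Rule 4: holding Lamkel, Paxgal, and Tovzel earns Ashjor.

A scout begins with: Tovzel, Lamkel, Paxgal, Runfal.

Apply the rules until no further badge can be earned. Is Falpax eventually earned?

No

Falpax would need Ashjor, Tovzel, and Torrun (Rule 1), but Torrun is never earned.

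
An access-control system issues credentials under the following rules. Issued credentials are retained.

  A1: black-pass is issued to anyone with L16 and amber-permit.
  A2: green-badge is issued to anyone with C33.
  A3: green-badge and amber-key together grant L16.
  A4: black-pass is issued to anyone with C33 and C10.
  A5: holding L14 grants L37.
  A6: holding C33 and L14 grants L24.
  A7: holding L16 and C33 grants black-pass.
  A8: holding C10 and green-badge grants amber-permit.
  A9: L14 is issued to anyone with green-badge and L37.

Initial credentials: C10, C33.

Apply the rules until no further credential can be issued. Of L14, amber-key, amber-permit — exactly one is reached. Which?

amber-permit

Holding C33 grants green-badge (A2).
Holding C10 and green-badge grants amber-permit (A8).
No rule produces amber-key, and it is not given. L14 would need green-badge and L37 (A9), but L37 is never granted.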